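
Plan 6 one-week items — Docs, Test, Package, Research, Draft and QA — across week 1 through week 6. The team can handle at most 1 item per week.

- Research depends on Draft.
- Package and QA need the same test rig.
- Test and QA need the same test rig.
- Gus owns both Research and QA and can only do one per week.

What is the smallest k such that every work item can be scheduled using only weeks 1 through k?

6 weeks

The precedence chain requires at least 2 distinct weeks.
With at most 1 per week and 6 work items, at least 6 weeks are needed.
6 works (last occupied week: week 6): for example QA -> week 6, Research -> week 2, Draft -> week 1, Package -> week 5, Docs -> week 3, Test -> week 4.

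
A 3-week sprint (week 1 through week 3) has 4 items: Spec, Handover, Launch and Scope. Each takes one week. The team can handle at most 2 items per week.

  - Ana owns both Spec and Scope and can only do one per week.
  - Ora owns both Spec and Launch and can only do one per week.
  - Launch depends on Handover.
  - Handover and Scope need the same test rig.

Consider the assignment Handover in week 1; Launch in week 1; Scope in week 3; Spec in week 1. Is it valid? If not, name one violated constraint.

Invalid. Ora owns both Spec and Launch and can only do one per week.

Handover and Scope need the same test rig — holds.
The team can handle at most 2 items per week — violated.
Ana owns both Spec and Scope and can only do one per week — holds.
Ora owns both Spec and Launch and can only do one per week — violated.
Launch depends on Handover — violated.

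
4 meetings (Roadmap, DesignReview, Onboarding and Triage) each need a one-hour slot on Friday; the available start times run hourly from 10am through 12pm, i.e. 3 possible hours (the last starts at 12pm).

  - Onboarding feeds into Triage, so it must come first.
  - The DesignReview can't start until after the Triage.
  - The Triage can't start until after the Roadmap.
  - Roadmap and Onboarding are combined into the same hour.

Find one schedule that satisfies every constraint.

Onboarding=10am, DesignReview=12pm, Roadmap=10am, Triage=11am

Checking: Roadmap(10am) before Triage(11am); Triage(11am) before DesignReview(12pm); Onboarding(10am) before Triage(11am); Roadmap = Onboarding = 10am.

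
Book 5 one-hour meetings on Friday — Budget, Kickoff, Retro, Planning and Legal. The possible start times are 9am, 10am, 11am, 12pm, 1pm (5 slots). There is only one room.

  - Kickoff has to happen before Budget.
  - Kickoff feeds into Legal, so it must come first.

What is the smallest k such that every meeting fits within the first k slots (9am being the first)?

The precedence chain requires at least 2 distinct slots.
With at most 1 per slot and 5 meetings, at least 5 slots are needed.
5 works (last occupied slot: 1pm): for example Retro=12pm, Legal=11am, Kickoff=9am, Budget=10am, Planning=1pm.

5 slots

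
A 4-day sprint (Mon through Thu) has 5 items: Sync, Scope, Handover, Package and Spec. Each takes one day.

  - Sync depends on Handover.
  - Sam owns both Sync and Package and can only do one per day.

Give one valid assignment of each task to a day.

Scope in Mon; Spec in Mon; Package in Mon; Handover in Mon; Sync in Tue

Checking: Handover(Mon) before Sync(Tue); Sync(Tue) != Package(Mon).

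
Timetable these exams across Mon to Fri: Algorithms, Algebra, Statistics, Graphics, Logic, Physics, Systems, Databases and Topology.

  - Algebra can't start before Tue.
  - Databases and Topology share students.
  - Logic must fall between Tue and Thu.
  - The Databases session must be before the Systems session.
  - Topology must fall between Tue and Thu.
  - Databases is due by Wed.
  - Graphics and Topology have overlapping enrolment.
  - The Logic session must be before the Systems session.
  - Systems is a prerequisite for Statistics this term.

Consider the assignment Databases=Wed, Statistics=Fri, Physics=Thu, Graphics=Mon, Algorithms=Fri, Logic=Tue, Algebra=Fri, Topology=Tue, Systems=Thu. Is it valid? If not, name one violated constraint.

Systems is a prerequisite for Statistics this term — holds.
Graphics and Topology have overlapping enrolment — holds.
The Databases session must be before the Systems session — holds.
Topology must fall between Tue and Thu — holds.
Algebra can't start before Tue — holds.
Databases and Topology share students — holds.
Databases is due by Wed — holds.
Logic must fall between Tue and Thu — holds.
The Logic session must be before the Systems session — holds.

Valid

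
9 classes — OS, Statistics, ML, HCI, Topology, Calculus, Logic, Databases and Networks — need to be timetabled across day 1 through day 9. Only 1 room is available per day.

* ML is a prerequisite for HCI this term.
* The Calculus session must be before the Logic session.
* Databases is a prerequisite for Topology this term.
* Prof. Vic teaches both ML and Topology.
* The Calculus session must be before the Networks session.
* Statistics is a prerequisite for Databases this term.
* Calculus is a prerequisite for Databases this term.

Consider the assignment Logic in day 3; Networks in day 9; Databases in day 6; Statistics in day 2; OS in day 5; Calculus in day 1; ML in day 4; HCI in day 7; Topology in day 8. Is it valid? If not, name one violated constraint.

Prof. Vic teaches both ML and Topology — holds.
Databases is a prerequisite for Topology this term — holds.
ML is a prerequisite for HCI this term — holds.
Only 1 room is available per day — holds.
Calculus is a prerequisite for Databases this term — holds.
Statistics is a prerequisite for Databases this term — holds.
The Calculus session must be before the Logic session — holds.
The Calculus session must be before the Networks session — holds.

Yes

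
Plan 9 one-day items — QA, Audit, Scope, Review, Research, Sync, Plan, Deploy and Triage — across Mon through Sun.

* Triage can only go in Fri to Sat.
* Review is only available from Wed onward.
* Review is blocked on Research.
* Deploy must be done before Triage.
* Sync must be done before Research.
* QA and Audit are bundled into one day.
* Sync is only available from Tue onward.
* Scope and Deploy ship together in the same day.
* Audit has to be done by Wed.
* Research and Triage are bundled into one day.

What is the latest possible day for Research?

Sat

Research must be in the same day as Triage, which can't be before Fri, so Research is at least Fri; downstream work caps Research at Sat.
Research at Sat is achievable: Plan -> Mon; Sync -> Tue; Deploy -> Mon; Review -> Sun; Scope -> Mon; Triage -> Sat; QA -> Mon; Audit -> Mon; Research -> Sat.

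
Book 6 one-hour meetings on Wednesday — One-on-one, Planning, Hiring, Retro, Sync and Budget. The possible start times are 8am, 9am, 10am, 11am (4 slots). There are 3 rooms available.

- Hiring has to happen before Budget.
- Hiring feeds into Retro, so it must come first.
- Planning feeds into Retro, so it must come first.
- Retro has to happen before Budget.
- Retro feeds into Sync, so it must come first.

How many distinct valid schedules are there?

32

Splitting on One-on-one: it can be 8am (8), 9am (8), 10am (8), 11am (8). Listing each branch's schedules as (Planning, Hiring, Retro, Sync, Budget):
One-on-one=8am: (8am,8am,9am,10am,10am) (8am,8am,9am,10am,11am) (8am,8am,9am,11am,10am) (8am,8am,9am,11am,11am) (8am,8am,10am,11am,11am) (8am,9am,10am,11am,11am) (9am,8am,10am,11am,11am) (9am,9am,10am,11am,11am) — 8.
One-on-one=9am: (8am,8am,9am,10am,10am) (8am,8am,9am,10am,11am) (8am,8am,9am,11am,10am) (8am,8am,9am,11am,11am) (8am,8am,10am,11am,11am) (8am,9am,10am,11am,11am) (9am,8am,10am,11am,11am) (9am,9am,10am,11am,11am) — 8.
One-on-one=10am: (8am,8am,9am,10am,10am) (8am,8am,9am,10am,11am) (8am,8am,9am,11am,10am) (8am,8am,9am,11am,11am) (8am,8am,10am,11am,11am) (8am,9am,10am,11am,11am) (9am,8am,10am,11am,11am) (9am,9am,10am,11am,11am) — 8.
One-on-one=11am: (8am,8am,9am,10am,10am) (8am,8am,9am,10am,11am) (8am,8am,9am,11am,10am) (8am,8am,9am,11am,11am) (8am,8am,10am,11am,11am) (8am,9am,10am,11am,11am) (9am,8am,10am,11am,11am) (9am,9am,10am,11am,11am) — 8.
Summing: 8 + 8 + 8 + 8 = 32.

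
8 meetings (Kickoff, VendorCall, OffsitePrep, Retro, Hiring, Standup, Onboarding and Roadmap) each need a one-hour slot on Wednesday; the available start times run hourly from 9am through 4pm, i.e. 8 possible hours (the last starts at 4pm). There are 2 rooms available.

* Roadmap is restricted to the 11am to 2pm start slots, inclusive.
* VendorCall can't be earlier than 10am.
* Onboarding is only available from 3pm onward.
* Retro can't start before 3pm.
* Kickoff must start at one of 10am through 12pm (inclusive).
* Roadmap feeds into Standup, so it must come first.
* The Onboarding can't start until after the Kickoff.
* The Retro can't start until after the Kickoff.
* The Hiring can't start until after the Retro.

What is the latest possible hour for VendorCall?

VendorCall is available from 10am.
VendorCall at 4pm is achievable: Hiring in 4pm; Standup in 12pm; Kickoff in 10am; Roadmap in 11am; OffsitePrep in 9am; VendorCall in 4pm; Onboarding in 3pm; Retro in 3pm.

4pm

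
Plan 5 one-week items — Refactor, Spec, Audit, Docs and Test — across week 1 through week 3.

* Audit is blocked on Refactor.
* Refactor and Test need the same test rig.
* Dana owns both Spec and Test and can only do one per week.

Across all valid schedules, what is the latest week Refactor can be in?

Downstream work caps Refactor at week 2.
Refactor at week 2 is achievable: Test in week 3, Spec in week 1, Docs in week 1, Refactor in week 2, Audit in week 3.

week 2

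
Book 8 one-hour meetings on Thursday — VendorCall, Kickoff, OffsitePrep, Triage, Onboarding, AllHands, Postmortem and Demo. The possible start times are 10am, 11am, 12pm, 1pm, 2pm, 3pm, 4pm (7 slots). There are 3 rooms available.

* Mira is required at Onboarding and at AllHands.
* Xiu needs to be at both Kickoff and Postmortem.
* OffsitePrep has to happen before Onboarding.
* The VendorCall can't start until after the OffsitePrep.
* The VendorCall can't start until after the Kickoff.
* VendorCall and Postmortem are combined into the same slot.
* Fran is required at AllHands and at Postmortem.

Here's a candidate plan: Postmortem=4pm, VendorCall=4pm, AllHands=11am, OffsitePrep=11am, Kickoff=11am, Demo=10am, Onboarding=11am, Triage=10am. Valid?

No — it violates: There are 3 rooms available

Mira is required at Onboarding and at AllHands — violated.
The VendorCall can't start until after the Kickoff — holds.
There are 3 rooms available — violated.
The VendorCall can't start until after the OffsitePrep — holds.
OffsitePrep has to happen before Onboarding — violated.
Xiu needs to be at both Kickoff and Postmortem — holds.
Fran is required at AllHands and at Postmortem — holds.
VendorCall and Postmortem are combined into the same slot — holds.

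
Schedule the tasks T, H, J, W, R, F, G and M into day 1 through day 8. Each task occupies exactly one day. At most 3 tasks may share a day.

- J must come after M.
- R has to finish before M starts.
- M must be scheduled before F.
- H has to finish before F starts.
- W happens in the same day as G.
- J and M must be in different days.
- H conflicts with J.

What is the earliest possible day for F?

Precedence pushes F to at least day 3.
F at day 3 is achievable: R=day 1, T=day 1, M=day 2, G=day 2, W=day 2, J=day 3, F=day 3, H=day 1.

day 3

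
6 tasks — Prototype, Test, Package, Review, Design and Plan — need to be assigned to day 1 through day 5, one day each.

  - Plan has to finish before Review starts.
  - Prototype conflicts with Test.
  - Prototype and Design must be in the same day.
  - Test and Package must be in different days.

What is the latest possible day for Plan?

Downstream work caps Plan at day 4.
Plan at day 4 is achievable: Test -> day 2; Review -> day 5; Plan -> day 4; Prototype -> day 1; Design -> day 1; Package -> day 1.

day 4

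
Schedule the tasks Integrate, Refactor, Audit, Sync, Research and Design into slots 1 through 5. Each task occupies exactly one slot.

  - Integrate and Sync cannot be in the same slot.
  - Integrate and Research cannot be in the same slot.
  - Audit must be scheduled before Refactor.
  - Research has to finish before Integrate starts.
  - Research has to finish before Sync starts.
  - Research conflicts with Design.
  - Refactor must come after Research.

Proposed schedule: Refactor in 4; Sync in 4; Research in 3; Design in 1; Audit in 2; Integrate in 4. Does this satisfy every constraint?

Audit must be scheduled before Refactor — holds.
Refactor must come after Research — holds.
Research conflicts with Design — holds.
Research has to finish before Sync starts — holds.
Integrate and Sync cannot be in the same slot — violated.
Research has to finish before Integrate starts — holds.
Integrate and Research cannot be in the same slot — holds.

No — it violates: Integrate and Sync cannot be in the same slot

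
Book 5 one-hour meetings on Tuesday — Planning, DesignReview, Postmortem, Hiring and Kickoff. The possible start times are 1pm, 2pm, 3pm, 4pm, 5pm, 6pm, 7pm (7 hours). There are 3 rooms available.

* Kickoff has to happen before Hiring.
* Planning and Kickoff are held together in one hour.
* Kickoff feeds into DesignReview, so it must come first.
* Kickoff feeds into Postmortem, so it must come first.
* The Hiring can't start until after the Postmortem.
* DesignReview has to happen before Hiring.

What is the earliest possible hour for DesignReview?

Precedence pushes DesignReview to at least 2pm; downstream work caps DesignReview at 6pm.
DesignReview at 2pm is achievable: Kickoff -> 1pm; Postmortem -> 2pm; Hiring -> 3pm; Planning -> 1pm; DesignReview -> 2pm.

2pm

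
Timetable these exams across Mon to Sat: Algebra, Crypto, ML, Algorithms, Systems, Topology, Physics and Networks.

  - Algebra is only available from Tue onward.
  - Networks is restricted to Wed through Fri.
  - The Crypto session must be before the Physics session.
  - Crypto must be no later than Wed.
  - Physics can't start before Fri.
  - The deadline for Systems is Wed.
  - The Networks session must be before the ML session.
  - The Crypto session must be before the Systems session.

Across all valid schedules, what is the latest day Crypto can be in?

Tue

Crypto's own window allows nothing later than Wed; downstream work caps Crypto at Tue.
Crypto at Tue is achievable: Crypto=Tue, Algorithms=Mon, Topology=Mon, Physics=Fri, Algebra=Tue, ML=Thu, Networks=Wed, Systems=Wed.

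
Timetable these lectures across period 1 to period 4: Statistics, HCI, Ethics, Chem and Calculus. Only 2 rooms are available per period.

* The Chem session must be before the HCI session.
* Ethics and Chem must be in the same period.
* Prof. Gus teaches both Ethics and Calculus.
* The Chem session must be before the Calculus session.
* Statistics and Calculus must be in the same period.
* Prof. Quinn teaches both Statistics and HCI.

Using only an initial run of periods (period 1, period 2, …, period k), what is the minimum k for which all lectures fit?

3 periods

The precedence chain requires at least 2 distinct periods.
With at most 2 per period and 5 lectures, at least 3 periods are needed.
3 works (last occupied period: period 3): for example Ethics -> period 1, Calculus -> period 3, Chem -> period 1, HCI -> period 2, Statistics -> period 3.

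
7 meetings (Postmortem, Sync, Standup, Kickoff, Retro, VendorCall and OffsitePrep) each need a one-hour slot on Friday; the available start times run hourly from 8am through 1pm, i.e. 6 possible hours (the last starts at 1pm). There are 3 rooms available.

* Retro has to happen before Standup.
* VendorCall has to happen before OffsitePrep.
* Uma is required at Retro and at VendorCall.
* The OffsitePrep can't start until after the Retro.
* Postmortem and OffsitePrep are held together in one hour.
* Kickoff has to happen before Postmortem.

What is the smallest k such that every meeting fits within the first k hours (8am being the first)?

3

The precedence chain requires at least 2 distinct hours.
With at most 3 per hour and 7 meetings, at least 3 hours are needed.
3 works (last occupied hour: 10am): for example Standup in 9am; Sync in 8am; VendorCall in 9am; Kickoff in 8am; Retro in 8am; Postmortem in 10am; OffsitePrep in 10am.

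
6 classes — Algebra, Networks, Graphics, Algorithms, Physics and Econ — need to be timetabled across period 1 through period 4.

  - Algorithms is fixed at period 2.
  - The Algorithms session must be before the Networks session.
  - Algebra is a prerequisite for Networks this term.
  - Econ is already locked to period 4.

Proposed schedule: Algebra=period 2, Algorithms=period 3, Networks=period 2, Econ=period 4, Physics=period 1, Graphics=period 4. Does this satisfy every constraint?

Econ is already locked to period 4 — holds.
The Algorithms session must be before the Networks session — violated.
Algorithms is fixed at period 2 — violated.
Algebra is a prerequisite for Networks this term — violated.

No — it violates: The Algorithms session must be before the Networks session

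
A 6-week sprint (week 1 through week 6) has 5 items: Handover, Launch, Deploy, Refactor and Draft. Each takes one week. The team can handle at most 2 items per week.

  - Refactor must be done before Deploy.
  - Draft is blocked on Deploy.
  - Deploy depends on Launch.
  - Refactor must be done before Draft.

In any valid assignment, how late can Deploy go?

week 5

Precedence pushes Deploy to at least week 2; downstream work caps Deploy at week 5.
Deploy at week 5 is achievable: Launch=week 1; Handover=week 2; Deploy=week 5; Draft=week 6; Refactor=week 1.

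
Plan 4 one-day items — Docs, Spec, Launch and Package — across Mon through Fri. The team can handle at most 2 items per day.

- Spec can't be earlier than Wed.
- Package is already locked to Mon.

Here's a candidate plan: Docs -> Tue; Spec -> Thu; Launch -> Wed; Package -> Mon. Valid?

Package is already locked to Mon — holds.
The team can handle at most 2 items per day — holds.
Spec can't be earlier than Wed — holds.

Yes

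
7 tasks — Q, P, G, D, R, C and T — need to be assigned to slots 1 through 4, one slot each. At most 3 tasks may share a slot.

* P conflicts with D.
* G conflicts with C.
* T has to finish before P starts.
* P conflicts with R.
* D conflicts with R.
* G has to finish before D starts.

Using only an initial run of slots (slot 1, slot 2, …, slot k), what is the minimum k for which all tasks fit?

3 slots

The precedence chain requires at least 2 distinct slots.
With at most 3 per slot and 7 tasks, at least 3 slots are needed.
3 works (last occupied slot: 3): for example Q -> 2, C -> 2, G -> 1, P -> 2, R -> 1, T -> 1, D -> 3.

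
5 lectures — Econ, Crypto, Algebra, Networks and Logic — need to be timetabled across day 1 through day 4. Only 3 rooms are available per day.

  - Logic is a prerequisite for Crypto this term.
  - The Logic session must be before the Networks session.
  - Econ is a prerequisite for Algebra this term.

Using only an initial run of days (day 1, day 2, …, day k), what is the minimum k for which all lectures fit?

2 days

The precedence chain requires at least 2 distinct days.
With at most 3 per day and 5 lectures, at least 2 days are needed.
2 works (last occupied day: day 2): for example Algebra -> day 2, Econ -> day 1, Networks -> day 2, Crypto -> day 2, Logic -> day 1.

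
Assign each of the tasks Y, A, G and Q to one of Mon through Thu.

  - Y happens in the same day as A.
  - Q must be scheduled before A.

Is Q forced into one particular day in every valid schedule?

Q can be Mon (e.g. Y -> Tue; A -> Tue; Q -> Mon; G -> Mon) or Tue (e.g. Y=Wed; Q=Tue; G=Mon; A=Wed).

No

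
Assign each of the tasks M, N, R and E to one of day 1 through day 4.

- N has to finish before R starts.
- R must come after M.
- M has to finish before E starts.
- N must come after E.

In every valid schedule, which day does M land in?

Downstream work caps M at day 1.
So M is pinned to day 1.

day 1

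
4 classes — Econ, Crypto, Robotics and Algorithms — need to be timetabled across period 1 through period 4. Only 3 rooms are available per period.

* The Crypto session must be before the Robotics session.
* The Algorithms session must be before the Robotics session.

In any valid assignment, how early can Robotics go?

Precedence pushes Robotics to at least period 2.
Robotics at period 2 is achievable: Robotics -> period 2; Crypto -> period 1; Econ -> period 1; Algorithms -> period 1.

period 2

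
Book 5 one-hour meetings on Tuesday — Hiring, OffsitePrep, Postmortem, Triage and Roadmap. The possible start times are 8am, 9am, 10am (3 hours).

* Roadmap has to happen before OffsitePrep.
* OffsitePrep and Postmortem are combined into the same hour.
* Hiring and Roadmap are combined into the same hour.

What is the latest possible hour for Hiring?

Hiring must be in the same hour as Roadmap, which can't be after 9am, so Hiring is at most 9am.
Hiring at 9am is achievable: Postmortem in 10am; OffsitePrep in 10am; Triage in 8am; Roadmap in 9am; Hiring in 9am.

9am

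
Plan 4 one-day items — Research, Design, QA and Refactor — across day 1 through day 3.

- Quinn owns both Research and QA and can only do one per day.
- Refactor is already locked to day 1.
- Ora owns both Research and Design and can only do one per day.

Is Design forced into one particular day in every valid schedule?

Design can be day 1 (e.g. Research -> day 2; Refactor -> day 1; Design -> day 1; QA -> day 1) or day 2 (e.g. QA -> day 2; Research -> day 1; Refactor -> day 1; Design -> day 2).

No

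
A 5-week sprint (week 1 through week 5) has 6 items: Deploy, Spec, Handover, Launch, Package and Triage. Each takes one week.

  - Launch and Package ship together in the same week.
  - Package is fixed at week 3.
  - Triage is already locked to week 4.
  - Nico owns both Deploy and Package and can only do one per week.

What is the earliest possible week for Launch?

Launch must be in the same week as Package, which can't be before week 3, so Launch is at least week 3; Launch must be in the same week as Package, which can't be after week 3, so Launch is at most week 3.
Launch at week 3 is achievable: Deploy in week 1; Triage in week 4; Spec in week 1; Launch in week 3; Package in week 3; Handover in week 1.

week 3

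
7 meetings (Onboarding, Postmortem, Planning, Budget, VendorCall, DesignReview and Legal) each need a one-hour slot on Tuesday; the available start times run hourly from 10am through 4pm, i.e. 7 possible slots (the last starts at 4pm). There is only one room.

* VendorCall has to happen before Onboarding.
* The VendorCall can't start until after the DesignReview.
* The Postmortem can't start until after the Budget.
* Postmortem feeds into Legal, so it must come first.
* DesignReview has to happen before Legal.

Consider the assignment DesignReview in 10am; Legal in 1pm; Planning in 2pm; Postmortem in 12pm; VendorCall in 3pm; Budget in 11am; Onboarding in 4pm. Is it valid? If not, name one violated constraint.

Valid

The Postmortem can't start until after the Budget — holds.
VendorCall has to happen before Onboarding — holds.
The VendorCall can't start until after the DesignReview — holds.
Postmortem feeds into Legal, so it must come first — holds.
There is only one room — holds.
DesignReview has to happen before Legal — holds.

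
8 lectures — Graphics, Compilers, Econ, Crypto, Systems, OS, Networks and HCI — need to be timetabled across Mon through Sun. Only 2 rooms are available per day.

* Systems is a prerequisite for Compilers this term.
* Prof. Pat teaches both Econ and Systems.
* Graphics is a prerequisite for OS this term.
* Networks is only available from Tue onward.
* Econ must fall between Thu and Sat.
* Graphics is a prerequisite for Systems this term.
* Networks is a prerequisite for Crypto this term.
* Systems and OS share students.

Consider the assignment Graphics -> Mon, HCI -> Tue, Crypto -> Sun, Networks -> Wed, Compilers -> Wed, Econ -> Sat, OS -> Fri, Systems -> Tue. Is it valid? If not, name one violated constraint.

Valid

Only 2 rooms are available per day — holds.
Networks is a prerequisite for Crypto this term — holds.
Networks is only available from Tue onward — holds.
Graphics is a prerequisite for OS this term — holds.
Graphics is a prerequisite for Systems this term — holds.
Econ must fall between Thu and Sat — holds.
Systems is a prerequisite for Compilers this term — holds.
Prof. Pat teaches both Econ and Systems — holds.
Systems and OS share students — holds.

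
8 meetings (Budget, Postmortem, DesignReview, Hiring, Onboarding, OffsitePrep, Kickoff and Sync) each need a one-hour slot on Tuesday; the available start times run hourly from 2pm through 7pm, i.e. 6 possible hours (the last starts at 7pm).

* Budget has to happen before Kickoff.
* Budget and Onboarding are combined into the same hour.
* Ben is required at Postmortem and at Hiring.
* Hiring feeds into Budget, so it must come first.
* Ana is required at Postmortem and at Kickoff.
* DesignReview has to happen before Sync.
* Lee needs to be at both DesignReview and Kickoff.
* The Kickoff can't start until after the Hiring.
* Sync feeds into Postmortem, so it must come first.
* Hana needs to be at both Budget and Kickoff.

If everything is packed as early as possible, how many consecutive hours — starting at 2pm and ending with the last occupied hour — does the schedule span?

4

The precedence chain requires at least 3 distinct hours.
Could 3 hours be enough, i.e. nothing placed later than 4pm? No: Budget must come after Hiring (at 2pm or later) → {3pm, 4pm}; Hiring must come before Budget (at 4pm or earlier) → {2pm, 3pm}; Kickoff must come after Hiring (at 2pm or later) → {3pm, 4pm}; Postmortem must come after Sync (at 2pm or later) → {3pm, 4pm}; Sync must come before Postmortem (at 4pm or earlier) → {2pm, 3pm}; Kickoff must come after Budget (at 3pm or later) → {4pm}; Sync must come after DesignReview (at 2pm or later) → {3pm}; Postmortem can't share with Kickoff (4pm) → {3pm}; Postmortem must come after Sync (at 3pm or later) → nothing is left.
So 3 hours is not enough.
4 works (last occupied hour: 5pm): for example Onboarding -> 3pm, OffsitePrep -> 2pm, Budget -> 3pm, Hiring -> 2pm, Kickoff -> 4pm, Sync -> 3pm, Postmortem -> 5pm, DesignReview -> 2pm.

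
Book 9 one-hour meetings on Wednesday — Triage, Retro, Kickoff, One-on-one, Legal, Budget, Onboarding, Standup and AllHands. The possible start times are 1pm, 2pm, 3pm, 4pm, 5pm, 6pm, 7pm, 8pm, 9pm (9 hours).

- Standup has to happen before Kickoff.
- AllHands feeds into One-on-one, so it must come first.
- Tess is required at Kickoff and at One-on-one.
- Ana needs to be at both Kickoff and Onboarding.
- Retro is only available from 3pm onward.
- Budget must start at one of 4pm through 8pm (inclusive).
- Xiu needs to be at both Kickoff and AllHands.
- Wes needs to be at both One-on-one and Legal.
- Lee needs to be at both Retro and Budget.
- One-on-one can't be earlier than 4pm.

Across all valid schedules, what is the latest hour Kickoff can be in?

9pm

Precedence pushes Kickoff to at least 2pm.
Kickoff at 9pm is achievable: Triage in 1pm; AllHands in 1pm; Onboarding in 1pm; Kickoff in 9pm; One-on-one in 4pm; Budget in 4pm; Standup in 1pm; Retro in 3pm; Legal in 1pm.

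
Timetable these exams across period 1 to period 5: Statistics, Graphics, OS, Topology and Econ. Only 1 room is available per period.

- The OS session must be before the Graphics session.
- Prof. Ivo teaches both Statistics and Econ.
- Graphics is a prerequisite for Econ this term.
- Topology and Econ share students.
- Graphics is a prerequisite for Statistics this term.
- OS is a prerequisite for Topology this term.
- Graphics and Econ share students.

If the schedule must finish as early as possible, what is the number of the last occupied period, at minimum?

5

The precedence chain requires at least 3 distinct periods.
With at most 1 per period and 5 exams, at least 5 periods are needed.
5 works (last occupied period: period 5): for example Statistics -> period 3, OS -> period 1, Topology -> period 4, Econ -> period 5, Graphics -> period 2.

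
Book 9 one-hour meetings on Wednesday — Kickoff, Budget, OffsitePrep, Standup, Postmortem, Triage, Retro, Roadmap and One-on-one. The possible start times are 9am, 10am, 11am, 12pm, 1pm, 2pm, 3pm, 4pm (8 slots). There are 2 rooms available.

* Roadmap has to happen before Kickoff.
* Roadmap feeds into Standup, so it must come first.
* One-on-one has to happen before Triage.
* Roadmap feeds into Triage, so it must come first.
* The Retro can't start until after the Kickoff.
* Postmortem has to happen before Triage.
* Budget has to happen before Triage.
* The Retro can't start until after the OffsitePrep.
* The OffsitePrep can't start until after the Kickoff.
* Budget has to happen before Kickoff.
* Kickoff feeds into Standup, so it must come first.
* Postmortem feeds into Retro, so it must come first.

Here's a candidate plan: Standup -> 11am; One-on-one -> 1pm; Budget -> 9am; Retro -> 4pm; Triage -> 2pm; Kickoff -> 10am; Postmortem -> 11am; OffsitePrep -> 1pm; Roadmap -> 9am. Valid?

Yes, all constraints hold

The Retro can't start until after the OffsitePrep — holds.
Roadmap feeds into Standup, so it must come first — holds.
There are 2 rooms available — holds.
Budget has to happen before Triage — holds.
The Retro can't start until after the Kickoff — holds.
Postmortem has to happen before Triage — holds.
Kickoff feeds into Standup, so it must come first — holds.
Roadmap has to happen before Kickoff — holds.
Roadmap feeds into Triage, so it must come first — holds.
The OffsitePrep can't start until after the Kickoff — holds.
Postmortem feeds into Retro, so it must come first — holds.
One-on-one has to happen before Triage — holds.
Budget has to happen before Kickoff — holds.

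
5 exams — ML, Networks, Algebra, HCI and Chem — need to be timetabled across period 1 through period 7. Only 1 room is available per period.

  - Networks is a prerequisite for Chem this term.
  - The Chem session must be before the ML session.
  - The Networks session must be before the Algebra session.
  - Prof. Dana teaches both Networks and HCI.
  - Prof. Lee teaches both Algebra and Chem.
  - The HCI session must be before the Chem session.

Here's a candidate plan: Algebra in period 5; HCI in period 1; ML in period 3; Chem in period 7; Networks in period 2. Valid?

No — it violates: The Chem session must be before the ML session

Only 1 room is available per period — holds.
The Networks session must be before the Algebra session — holds.
Networks is a prerequisite for Chem this term — holds.
Prof. Dana teaches both Networks and HCI — holds.
The Chem session must be before the ML session — violated.
Prof. Lee teaches both Algebra and Chem — holds.
The HCI session must be before the Chem session — holds.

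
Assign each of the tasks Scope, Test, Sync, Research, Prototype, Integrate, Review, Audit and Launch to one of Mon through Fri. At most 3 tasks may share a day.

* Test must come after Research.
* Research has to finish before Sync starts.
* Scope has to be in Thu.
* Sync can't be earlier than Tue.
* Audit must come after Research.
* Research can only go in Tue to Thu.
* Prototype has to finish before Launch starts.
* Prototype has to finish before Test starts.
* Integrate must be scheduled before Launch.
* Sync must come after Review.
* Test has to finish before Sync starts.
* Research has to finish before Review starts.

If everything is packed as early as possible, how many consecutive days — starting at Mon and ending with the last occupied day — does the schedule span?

4

The precedence chain requires at least 3 distinct days.
With at most 3 per day and 9 tasks, at least 3 days are needed.
Scope can't be placed before Thu — that is day 4 counting from Mon — so the schedule must run through at least 4 days.
4 works (last occupied day: Thu): for example Audit in Wed; Prototype in Mon; Research in Tue; Integrate in Mon; Scope in Thu; Launch in Tue; Sync in Thu; Review in Wed; Test in Wed.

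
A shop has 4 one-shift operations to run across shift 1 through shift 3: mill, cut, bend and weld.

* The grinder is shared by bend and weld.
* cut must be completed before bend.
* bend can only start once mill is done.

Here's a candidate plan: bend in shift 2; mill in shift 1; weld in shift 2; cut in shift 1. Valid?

Invalid. The grinder is shared by bend and weld.

cut must be completed before bend — holds.
bend can only start once mill is done — holds.
The grinder is shared by bend and weld — violated.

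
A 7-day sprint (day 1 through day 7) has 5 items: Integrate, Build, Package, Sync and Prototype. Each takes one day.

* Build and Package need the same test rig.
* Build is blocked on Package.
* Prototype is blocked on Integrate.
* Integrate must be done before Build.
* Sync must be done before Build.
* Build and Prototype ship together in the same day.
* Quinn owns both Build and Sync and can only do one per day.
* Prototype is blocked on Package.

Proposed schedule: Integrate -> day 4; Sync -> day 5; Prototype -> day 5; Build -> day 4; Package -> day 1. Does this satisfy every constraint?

Prototype is blocked on Package — holds.
Sync must be done before Build — violated.
Build and Package need the same test rig — holds.
Build is blocked on Package — holds.
Integrate must be done before Build — violated.
Prototype is blocked on Integrate — holds.
Quinn owns both Build and Sync and can only do one per day — holds.
Build and Prototype ship together in the same day — violated.

Invalid. Sync must be done before Build.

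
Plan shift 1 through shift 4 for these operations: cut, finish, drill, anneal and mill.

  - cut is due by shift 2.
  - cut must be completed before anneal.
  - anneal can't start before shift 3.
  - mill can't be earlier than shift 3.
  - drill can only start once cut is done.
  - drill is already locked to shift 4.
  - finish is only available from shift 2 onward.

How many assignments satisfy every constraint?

24

Splitting on cut: it can be shift 1 (12), shift 2 (12). Listing each branch's schedules as (finish, drill, anneal, mill) by shift number:
cut=shift 1: (2,4,3,3) (2,4,3,4) (2,4,4,3) (2,4,4,4) (3,4,3,3) (3,4,3,4) (3,4,4,3) (3,4,4,4) (4,4,3,3) (4,4,3,4) (4,4,4,3) (4,4,4,4) — 12.
cut=shift 2: (2,4,3,3) (2,4,3,4) (2,4,4,3) (2,4,4,4) (3,4,3,3) (3,4,3,4) (3,4,4,3) (3,4,4,4) (4,4,3,3) (4,4,3,4) (4,4,4,3) (4,4,4,4) — 12.
Summing: 12 + 12 = 24.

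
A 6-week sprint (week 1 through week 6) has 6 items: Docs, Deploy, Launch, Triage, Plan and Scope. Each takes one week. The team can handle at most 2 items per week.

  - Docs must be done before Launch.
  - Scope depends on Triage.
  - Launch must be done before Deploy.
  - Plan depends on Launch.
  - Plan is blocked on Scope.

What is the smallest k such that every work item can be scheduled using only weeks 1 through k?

3 weeks

The precedence chain requires at least 3 distinct weeks.
With at most 2 per week and 6 work items, at least 3 weeks are needed.
3 works (last occupied week: week 3): for example Triage=week 1, Plan=week 3, Launch=week 2, Deploy=week 3, Scope=week 2, Docs=week 1.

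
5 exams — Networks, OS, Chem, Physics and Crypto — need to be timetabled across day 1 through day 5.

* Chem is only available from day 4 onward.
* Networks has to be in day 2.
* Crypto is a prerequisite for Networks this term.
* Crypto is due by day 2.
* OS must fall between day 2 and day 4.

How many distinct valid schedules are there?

Splitting on OS: it can be day 2 (10), day 3 (10), day 4 (10). Listing each branch's schedules as (Networks, Chem, Physics, Crypto) by day number:
OS=day 2: (2,4,1,1) (2,4,2,1) (2,4,3,1) (2,4,4,1) (2,4,5,1) (2,5,1,1) (2,5,2,1) (2,5,3,1) (2,5,4,1) (2,5,5,1) — 10.
OS=day 3: (2,4,1,1) (2,4,2,1) (2,4,3,1) (2,4,4,1) (2,4,5,1) (2,5,1,1) (2,5,2,1) (2,5,3,1) (2,5,4,1) (2,5,5,1) — 10.
OS=day 4: (2,4,1,1) (2,4,2,1) (2,4,3,1) (2,4,4,1) (2,4,5,1) (2,5,1,1) (2,5,2,1) (2,5,3,1) (2,5,4,1) (2,5,5,1) — 10.
Summing: 10 + 10 + 10 = 30.

30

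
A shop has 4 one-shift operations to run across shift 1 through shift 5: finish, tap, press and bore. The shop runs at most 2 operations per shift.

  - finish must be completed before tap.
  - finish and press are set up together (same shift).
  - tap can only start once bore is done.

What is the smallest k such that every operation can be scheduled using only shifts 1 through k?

3 shifts

The precedence chain requires at least 2 distinct shifts.
With at most 2 per shift and 4 operations, at least 2 shifts are needed.
Could 2 shifts be enough, i.e. nothing placed later than shift 2? No: tap must come after bore (at shift 1 or later) → {shift 2}; bore must come before tap (at shift 2 or earlier) → {shift 1}; finish must come before tap (at shift 2 or earlier) → {shift 1}; press must be in the same shift as finish (in {shift 1}) → {shift 1}; that puts finish, press and bore all in shift 1 — more than 2 per shift.
So 2 shifts is not enough.
3 works (last occupied shift: shift 3): for example bore=shift 2; finish=shift 1; press=shift 1; tap=shift 3.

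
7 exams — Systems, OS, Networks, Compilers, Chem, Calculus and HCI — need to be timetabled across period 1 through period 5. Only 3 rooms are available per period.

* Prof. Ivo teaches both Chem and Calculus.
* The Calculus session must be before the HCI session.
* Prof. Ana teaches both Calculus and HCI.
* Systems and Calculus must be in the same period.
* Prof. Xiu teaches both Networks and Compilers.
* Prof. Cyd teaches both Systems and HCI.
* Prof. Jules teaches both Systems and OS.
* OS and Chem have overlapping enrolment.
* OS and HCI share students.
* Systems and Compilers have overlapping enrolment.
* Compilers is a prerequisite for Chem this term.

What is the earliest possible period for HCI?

period 2

Precedence pushes HCI to at least period 2.
HCI at period 2 is achievable: Compilers -> period 2, Chem -> period 3, OS -> period 4, HCI -> period 2, Networks -> period 1, Systems -> period 1, Calculus -> period 1.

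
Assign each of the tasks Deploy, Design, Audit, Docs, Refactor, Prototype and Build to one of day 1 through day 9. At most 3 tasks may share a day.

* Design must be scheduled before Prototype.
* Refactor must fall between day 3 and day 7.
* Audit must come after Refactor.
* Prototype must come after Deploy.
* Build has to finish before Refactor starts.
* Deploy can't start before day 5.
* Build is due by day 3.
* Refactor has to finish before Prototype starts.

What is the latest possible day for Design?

Downstream work caps Design at day 8.
Design at day 8 is achievable: Design=day 8, Prototype=day 9, Audit=day 4, Build=day 1, Refactor=day 3, Deploy=day 5, Docs=day 1.

day 8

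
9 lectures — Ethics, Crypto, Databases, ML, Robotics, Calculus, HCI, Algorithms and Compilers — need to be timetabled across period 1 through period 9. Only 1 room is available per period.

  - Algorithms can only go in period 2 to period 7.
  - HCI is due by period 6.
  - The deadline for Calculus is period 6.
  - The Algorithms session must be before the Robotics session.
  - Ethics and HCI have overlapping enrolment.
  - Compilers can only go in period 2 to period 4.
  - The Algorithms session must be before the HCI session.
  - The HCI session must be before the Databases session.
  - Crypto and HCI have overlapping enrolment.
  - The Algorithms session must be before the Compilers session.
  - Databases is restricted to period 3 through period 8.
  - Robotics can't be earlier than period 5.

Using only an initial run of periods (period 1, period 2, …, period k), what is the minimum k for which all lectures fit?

The precedence chain requires at least 3 distinct periods.
With at most 1 per period and 9 lectures, at least 9 periods are needed.
Robotics can't be placed before period 5, so the schedule must run through at least period 5.
9 works (last occupied period: period 9): for example Ethics -> period 7; Compilers -> period 3; Algorithms -> period 2; HCI -> period 4; Calculus -> period 1; Crypto -> period 8; Databases -> period 6; Robotics -> period 5; ML -> period 9.

9 periods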